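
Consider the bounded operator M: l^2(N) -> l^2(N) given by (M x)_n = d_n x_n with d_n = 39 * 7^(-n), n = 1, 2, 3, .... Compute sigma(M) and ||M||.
sigma(M) = {39 * 7^(-n) : n ≥ 1} ∪ {0}; ||M|| = 39/7

A bounded diagonal operator on l^2 with diagonal entries d_n has spectrum equal to the closure of {d_n : n ≥ 1}: every d_n is an eigenvalue (with eigenvector e_n), so {d_n} ⊂ sigma(M); the spectrum is closed, so its closure is too; and for lambda not in the closure, (M - lambda I) has bounded inverse (the diagonal entries 1/(d_n - lambda) are bounded). For our sequence d_n = 39 * 7^(-n), n = 1, 2, 3, ...:
  - {d_n} = {39 * 7^(-n) : n ≥ 1}; the only limit point is 0
  - closure = {39 * 7^(-n) : n ≥ 1} ∪ {0}
For the norm: a diagonal operator has ||M|| = sup_n |d_n|. Here d_n = 39 * 7^(-n) is positive and decreasing, so sup_n |d_n| = d_1 = 39/7. So ||M|| = 39/7.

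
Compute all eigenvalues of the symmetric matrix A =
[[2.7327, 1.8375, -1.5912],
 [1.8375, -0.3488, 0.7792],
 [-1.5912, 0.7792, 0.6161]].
sigma(A) ≈ {-2, 1, 4}

A is real symmetric, so its spectrum consists of real eigenvalues. Expanding the characteristic polynomial of the displayed matrix gives
  det(λ I - A) = p(λ) = λ^3 + (-3)λ^2 + (-6)λ + (8).
Solving p(λ) = 0 yields eigenvalues ≈ -2, 1, 4. (A is shown rounded to 4 decimals, so these recover the underlying integer eigenvalues to within that precision.)
Verification: the trace of A = 3 equals the sum of eigenvalues 3, and det(A) ≈ -8.0000 matches the eigenvalue product -8.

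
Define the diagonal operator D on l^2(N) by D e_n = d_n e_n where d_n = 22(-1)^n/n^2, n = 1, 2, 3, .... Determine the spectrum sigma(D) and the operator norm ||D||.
sigma(D) = {22(-1)^n/n^2 : n ≥ 1} ∪ {0}; ||D|| = 22

A bounded diagonal operator on l^2 with diagonal entries d_n has spectrum equal to the closure of {d_n : n ≥ 1}: every d_n is an eigenvalue (with eigenvector e_n), so {d_n} ⊂ sigma(D); the spectrum is closed, so its closure is too; and for lambda not in the closure, (D - lambda I) has bounded inverse (the diagonal entries 1/(d_n - lambda) are bounded). For our sequence d_n = 22(-1)^n/n^2, n = 1, 2, 3, ...:
  - {d_n} = {22(-1)^n/n^2 : n ≥ 1}; the only limit point is 0
  - closure = {22(-1)^n/n^2 : n ≥ 1} ∪ {0}
For the norm: a diagonal operator has ||D|| = sup_n |d_n|. Here |d_n| = 22/n^2 is decreasing, so sup_n |d_n| = |d_1| = 22. So ||D|| = 22.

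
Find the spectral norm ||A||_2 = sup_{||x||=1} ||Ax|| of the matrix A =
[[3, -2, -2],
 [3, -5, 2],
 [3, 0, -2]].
||A||_2 ≈ 7.0018 (= sqrt(largest eigenvalue of A^T A))

||A||_2 = sigma_max(A) = sqrt(lambda_max(A^T A)). Form the symmetric matrix M = A^T A =
[[27, -21, -6],
 [-21, 29, -6],
 [-6, -6, 12]].
Its characteristic polynomial (trace, sum of principal 2x2 minors, determinant of M give the coefficients) is
  p(λ) = det(λ I - M) = λ^3 - 68λ^2 + 942λ - 576.
No integer candidate from the rational root theorem (±divisors of 576) is a root, so the roots are irrational. The cubic discriminant is Δ = 690306912 > 0, so there are three distinct real roots. p(0) = -576 and p(1) = 299 have opposite signs, so a root lies in (0, 1); Newton's method refines it to λ ≈ 0.6408. p(18) = 180 and p(19) = -367 have opposite signs, so a root lies in (18, 19); Newton's method refines it to λ ≈ 18.3342. p(49) = -37 and p(50) = 1524 have opposite signs, so a root lies in (49, 50); Newton's method refines it to λ ≈ 49.0249. Check (Vieta): the three roots sum to 68, matching tr M = 68.
So the eigenvalues of A^T A are ≈ 0.6408, 18.3342, 49.0249 (all ≥ 0, as they must be for A^T A). The largest is λ_max ≈ 49.0249, hence ||A||_2 = sqrt(λ_max) ≈ 7.0018.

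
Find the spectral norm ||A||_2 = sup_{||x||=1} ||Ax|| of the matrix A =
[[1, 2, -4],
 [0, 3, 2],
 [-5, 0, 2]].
||A||_2 ≈ 6.2721 (= sqrt(largest eigenvalue of A^T A))

||A||_2 = sigma_max(A) = sqrt(lambda_max(A^T A)). Form the symmetric matrix M = A^T A =
[[26, 2, -14],
 [2, 13, -2],
 [-14, -2, 24]].
Its characteristic polynomial (trace, sum of principal 2x2 minors, determinant of M give the coefficients) is
  p(λ) = det(λ I - M) = λ^3 - 63λ^2 + 1070λ - 5476.
No integer candidate from the rational root theorem (±divisors of 5476) is a root, so the roots are irrational. The cubic discriminant is Δ = 1737940 > 0, so there are three distinct real roots. p(10) = -76 and p(11) = 2 have opposite signs, so a root lies in (10, 11); Newton's method refines it to λ ≈ 10.9585. p(12) = 20 and p(13) = -16 have opposite signs, so a root lies in (12, 13); Newton's method refines it to λ ≈ 12.7024. p(39) = -250 and p(40) = 524 have opposite signs, so a root lies in (39, 40); Newton's method refines it to λ ≈ 39.339. Check (Vieta): the three roots sum to 63, matching tr M = 63.
So the eigenvalues of A^T A are ≈ 10.9585, 12.7024, 39.339 (all ≥ 0, as they must be for A^T A). The largest is λ_max ≈ 39.339, hence ||A||_2 = sqrt(λ_max) ≈ 6.2721.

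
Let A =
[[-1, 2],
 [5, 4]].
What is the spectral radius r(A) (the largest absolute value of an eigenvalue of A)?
r(A) = (3 + sqrt(65))/2 ≈ 5.5311

The eigenvalues of A are the roots of its characteristic polynomial. With M = A (coefficients from the trace and determinant):
  p(λ) = det(λ I - M) = λ^2 - 3λ - 14.
For λ^2 - 3λ - 14 the discriminant is 65. It is nonnegative but not a perfect square, so the roots are real and irrational: λ = (3 ± sqrt(65))/2 ≈ 5.5311, -2.5311.
Thus the eigenvalues (to 4 decimals) are 5.5311 (modulus 5.5311); -2.5311 (modulus 2.5311). The spectral radius is the largest modulus: r(A) = (3 + sqrt(65))/2 ≈ 5.5311. (Cross-check: r(A) ≤ ||A||_2 ≈ 6.4225; equality holds whenever A is normal, though it can also hold for some non-normal A.)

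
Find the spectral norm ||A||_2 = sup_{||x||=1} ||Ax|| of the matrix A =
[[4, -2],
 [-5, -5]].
||A||_2 = sqrt((70 + sqrt(1300))/2) ≈ 7.282 (= sqrt(largest eigenvalue of A^T A))

||A||_2 = sigma_max(A) = sqrt(lambda_max(A^T A)). Form the symmetric matrix M = A^T A =
[[41, 17],
 [17, 29]].
Its characteristic polynomial (trace, determinant of M give the coefficients) is
  p(λ) = det(λ I - M) = λ^2 - 70λ + 900.
For λ^2 - 70λ + 900 the discriminant is 1300. It is nonnegative but not a perfect square, so the roots are real and irrational: λ = (70 ± sqrt(1300))/2 ≈ 53.0278, 16.9722.
So the eigenvalues of A^T A are ≈ 16.9722, 53.0278 (all ≥ 0, as they must be for A^T A). The largest is λ_max = (70 + sqrt(1300))/2 ≈ 53.0278, hence ||A||_2 = sqrt(λ_max) = sqrt((70 + sqrt(1300))/2) ≈ 7.282.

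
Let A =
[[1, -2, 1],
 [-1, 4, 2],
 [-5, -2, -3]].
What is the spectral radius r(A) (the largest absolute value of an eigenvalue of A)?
r(A) ≈ 4.6805

The eigenvalues of A are the roots of its characteristic polynomial. With M = A (coefficients from the trace, the sum of principal 2x2 minors, and det A):
  p(λ) = det(λ I - M) = λ^3 - 2λ^2 - 4λ - 40.
No integer candidate from the rational root theorem (±divisors of 40) is a root, so the roots are irrational. The cubic discriminant is Δ = -49920 < 0, so there is one real root and a complex-conjugate pair. p(4) = -24 and p(5) = 15 have opposite signs, so a root lies in (4, 5); Newton's method refines it to λ ≈ 4.6805. Dividing out (λ - (4.6805)) leaves approximately λ^2 + 2.6805λ + 8.5461. For λ^2 + 2.6805λ + 8.5461 the discriminant is -26.9993. It is negative, so the remaining roots are the complex-conjugate pair λ ≈ -1.3403 ± 2.598i. Their product equals the constant term, so |λ|^2 ≈ 8.5461 and |λ| ≈ 2.9234.
Thus the eigenvalues (to 4 decimals) are 4.6805 (modulus 4.6805); -1.3403 ± 2.598i (modulus 2.9234). The spectral radius is the largest modulus: r(A) ≈ 4.6805. (Cross-check: r(A) ≤ ||A||_2 ≈ 6.4733; equality holds whenever A is normal, though it can also hold for some non-normal A.)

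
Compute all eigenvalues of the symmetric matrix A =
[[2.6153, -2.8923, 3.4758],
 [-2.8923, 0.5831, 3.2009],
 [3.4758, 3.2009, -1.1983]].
sigma(A) ≈ {-6, 3, 5}

A is real symmetric, so its spectrum consists of real eigenvalues. Expanding the characteristic polynomial of the displayed matrix gives
  det(λ I - A) = p(λ) = λ^3 + (-2)λ^2 + (-33)λ + (90.0011).
Solving p(λ) = 0 yields eigenvalues ≈ -6, 3, 5. (A is shown rounded to 4 decimals, so these recover the underlying integer eigenvalues to within that precision.)
Verification: the trace of A = 2 equals the sum of eigenvalues 2, and det(A) ≈ -90.0011 matches the eigenvalue product -90.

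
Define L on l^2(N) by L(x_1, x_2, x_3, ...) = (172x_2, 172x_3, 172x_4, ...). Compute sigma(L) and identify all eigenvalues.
sigma(L) = closed disk {z in C : |z| ≤ 172}; sigma_p(L) = open disk {z in C : |z| < 172}

Note L = 172·V where V is the unit left shift (V x)_k = x_{k+1}; so sigma(L) = 172·sigma(V) and ||L|| = 172||V||. ||L x||^2 = 29584sum_{k≥2} |x_k|^2 ≤ 29584||x||^2, with equality on {x : x_1 = 0}, so ||L|| = 172. For any lambda with |lambda| < 172, set r = lambda/172 (|r| < 1); the vector x = (1, r, r^2, ...) is in l^2 and satisfies L x = 172(r, r^2, ...) = lambda x, so lambda is an eigenvalue. On the boundary |lambda| = 172 the geometric series diverges, so no l^2 eigenvector exists, but these lambda lie in the approximate point spectrum. Hence sigma(L) is the closed disk of radius 172 and sigma_p(L) is the open disk.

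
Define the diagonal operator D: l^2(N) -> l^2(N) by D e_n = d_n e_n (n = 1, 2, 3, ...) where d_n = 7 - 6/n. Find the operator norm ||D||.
||D|| = 7

For a diagonal operator on l^2 with entries d_n, ||D|| = sup_n |d_n|. Here d_1 = 1, d_2 = 4, ..., and d_n = 7 - 6/n increases monotonically toward 7. All terms lie in [1, 7), so |d_n| = d_n and the supremum is the limit 7, which is not attained by any individual d_n. Hence ||D|| = 7.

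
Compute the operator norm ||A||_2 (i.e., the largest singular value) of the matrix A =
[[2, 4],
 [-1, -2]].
||A||_2 = 5 (= sqrt(largest eigenvalue of A^T A))

||A||_2 = sigma_max(A) = sqrt(lambda_max(A^T A)). Form the symmetric matrix M = A^T A =
[[5, 10],
 [10, 20]].
Its characteristic polynomial (trace, determinant of M give the coefficients) is
  p(λ) = det(λ I - M) = λ^2 - 25λ.
For λ^2 - 25λ the discriminant is 625. It is a perfect square (25^2), so the roots are rational: λ = (25 ± 25)/2 = 25, 0.
So the eigenvalues of A^T A are ≈ 0, 25 (all ≥ 0, as they must be for A^T A). The largest is λ_max = 25, hence ||A||_2 = sqrt(λ_max) = 5.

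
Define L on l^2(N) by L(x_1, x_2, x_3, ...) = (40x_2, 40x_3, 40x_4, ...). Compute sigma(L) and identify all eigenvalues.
sigma(L) = closed disk {z in C : |z| ≤ 40}; sigma_p(L) = open disk {z in C : |z| < 40}

Note L = 40·V where V is the unit left shift (V x)_k = x_{k+1}; so sigma(L) = 40·sigma(V) and ||L|| = 40||V||. ||L x||^2 = 1600sum_{k≥2} |x_k|^2 ≤ 1600||x||^2, with equality on {x : x_1 = 0}, so ||L|| = 40. For any lambda with |lambda| < 40, set r = lambda/40 (|r| < 1); the vector x = (1, r, r^2, ...) is in l^2 and satisfies L x = 40(r, r^2, ...) = lambda x, so lambda is an eigenvalue. On the boundary |lambda| = 40 the geometric series diverges, so no l^2 eigenvector exists, but these lambda lie in the approximate point spectrum. Hence sigma(L) is the closed disk of radius 40 and sigma_p(L) is the open disk.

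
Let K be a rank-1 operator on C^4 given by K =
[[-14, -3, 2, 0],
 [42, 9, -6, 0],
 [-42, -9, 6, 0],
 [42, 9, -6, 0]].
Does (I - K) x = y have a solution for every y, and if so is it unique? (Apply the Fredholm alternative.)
(I - K) is singular (det(I - K) = 0, i.e. 1 ∈ sigma(K)). (I - K) x = y is solvable iff y ⊥ ker((I - K)^*) = span{(-14, -3, 2, 0)}, i.e. iff -14y_1 - 3y_2 + 2y_3 = 0. When solvable, the solutions are x = y + c·(1, -3, 3, -3), c arbitrary (ker(I - K) = span{(1, -3, 3, -3)}, dimension 1).

K has rank 1, so it is an outer product K = u v^T: every row of K is a multiple of one row vector. Reading off the entries, u = (1, -3, 3, -3) and v = (-14, -3, 2, 0) (row i of K equals u_i·v^T). A rank-one matrix u v^T satisfies K u = u (v·u) and kills the (3)-dimensional subspace v^⊥, so its characteristic polynomial is lambda^3 (lambda - v·u) with v·u = tr K = 1. Hence the eigenvalues of I - K are 1 (multiplicity 3) and 1 - (1) = 0, so det(I - K) = 0. (Direct check: I - K =
[[15, 3, -2, 0],
 [-42, -8, 6, 0],
 [42, 9, -5, 0],
 [-42, -9, 6, 1]]
has determinant 0.) So 1 is an eigenvalue of K and (I - K) is not invertible. The finite-dimensional Fredholm alternative says: either (I - K) is invertible, or ker(I - K) ≠ {0} and then range(I - K) = ker((I - K)^*)^⊥, with dim ker(I - K) = dim ker((I - K)^*). We are in the second case, so we need both kernels. Kernel of I - K: (I - K) u = u - u (v·u) = u - u = 0, so ker(I - K) = span{u} = span{(1, -3, 3, -3)} (it is exactly 1-dimensional because rank(I - K) = 3). Kernel of the adjoint: K is real, so (I - K)^* = I - K^T = I - v u^T, and (I - v u^T) v = v - v (u·v) = 0; hence ker((I - K)^*) = span{v} = span{(-14, -3, 2, 0)}. Therefore (I - K) x = y is solvable iff <y, v> = 0, i.e. iff -14y_1 - 3y_2 + 2y_3 = 0. When this holds, K y = u (v·y) = 0, so (I - K) y = y and x = y is a particular solution; the full solution set is the line x = y + c·u = y + c·(1, -3, 3, -3), c ∈ C.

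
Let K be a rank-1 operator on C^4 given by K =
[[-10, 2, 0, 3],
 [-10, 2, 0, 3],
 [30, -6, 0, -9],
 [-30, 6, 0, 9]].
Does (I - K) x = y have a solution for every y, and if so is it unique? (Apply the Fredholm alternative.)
(I - K) is singular (det(I - K) = 0, i.e. 1 ∈ sigma(K)). (I - K) x = y is solvable iff y ⊥ ker((I - K)^*) = span{(-10, 2, 0, 3)}, i.e. iff -10y_1 + 2y_2 + 3y_4 = 0. When solvable, the solutions are x = y + c·(1, 1, -3, 3), c arbitrary (ker(I - K) = span{(1, 1, -3, 3)}, dimension 1).

K has rank 1, so it is an outer product K = u v^T: every row of K is a multiple of one row vector. Reading off the entries, u = (1, 1, -3, 3) and v = (-10, 2, 0, 3) (row i of K equals u_i·v^T). A rank-one matrix u v^T satisfies K u = u (v·u) and kills the (3)-dimensional subspace v^⊥, so its characteristic polynomial is lambda^3 (lambda - v·u) with v·u = tr K = 1. Hence the eigenvalues of I - K are 1 (multiplicity 3) and 1 - (1) = 0, so det(I - K) = 0. (Direct check: I - K =
[[11, -2, 0, -3],
 [10, -1, 0, -3],
 [-30, 6, 1, 9],
 [30, -6, 0, -8]]
has determinant 0.) So 1 is an eigenvalue of K and (I - K) is not invertible. The finite-dimensional Fredholm alternative says: either (I - K) is invertible, or ker(I - K) ≠ {0} and then range(I - K) = ker((I - K)^*)^⊥, with dim ker(I - K) = dim ker((I - K)^*). We are in the second case, so we need both kernels. Kernel of I - K: (I - K) u = u - u (v·u) = u - u = 0, so ker(I - K) = span{u} = span{(1, 1, -3, 3)} (it is exactly 1-dimensional because rank(I - K) = 3). Kernel of the adjoint: K is real, so (I - K)^* = I - K^T = I - v u^T, and (I - v u^T) v = v - v (u·v) = 0; hence ker((I - K)^*) = span{v} = span{(-10, 2, 0, 3)}. Therefore (I - K) x = y is solvable iff <y, v> = 0, i.e. iff -10y_1 + 2y_2 + 3y_4 = 0. When this holds, K y = u (v·y) = 0, so (I - K) y = y and x = y is a particular solution; the full solution set is the line x = y + c·u = y + c·(1, 1, -3, 3), c ∈ C.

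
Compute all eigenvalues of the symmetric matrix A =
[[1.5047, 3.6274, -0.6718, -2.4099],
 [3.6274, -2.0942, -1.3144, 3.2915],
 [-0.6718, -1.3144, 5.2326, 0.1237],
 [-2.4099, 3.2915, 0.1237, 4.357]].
sigma(A) ≈ {-6, 3, 6} (6 with multiplicity 2)

A is real symmetric, so its spectrum consists of real eigenvalues. Expanding the characteristic polynomial of the displayed matrix gives
  det(λ I - A) = p(λ) = λ^4 + (-9)λ^3 + (-18)λ^2 + (324.0058)λ + (-648.0254).
Solving p(λ) = 0 yields eigenvalues ≈ -6, 3, 6, 6. (A is shown rounded to 4 decimals, so these recover the underlying integer eigenvalues to within that precision.)
Verification: the trace of A = 9 equals the sum of eigenvalues 9, and det(A) ≈ -648.0254 matches the eigenvalue product -648.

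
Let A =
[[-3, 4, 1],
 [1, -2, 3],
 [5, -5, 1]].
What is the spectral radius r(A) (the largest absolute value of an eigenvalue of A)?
r(A) ≈ 3.8744

The eigenvalues of A are the roots of its characteristic polynomial. With M = A (coefficients from the trace, the sum of principal 2x2 minors, and det A):
  p(λ) = det(λ I - M) = λ^3 + 4λ^2 + 7λ - 22.
No integer candidate from the rational root theorem (±divisors of 22) is a root, so the roots are irrational. The cubic discriminant is Δ = -19112 < 0, so there is one real root and a complex-conjugate pair. p(1) = -10 and p(2) = 16 have opposite signs, so a root lies in (1, 2); Newton's method refines it to λ ≈ 1.4656. Dividing out (λ - (1.4656)) leaves approximately λ^2 + 5.4656λ + 15.0106. For λ^2 + 5.4656λ + 15.0106 the discriminant is -30.1693. It is negative, so the remaining roots are the complex-conjugate pair λ ≈ -2.7328 ± 2.7463i. Their product equals the constant term, so |λ|^2 ≈ 15.0106 and |λ| ≈ 3.8744.
Thus the eigenvalues (to 4 decimals) are 1.4656 (modulus 1.4656); -2.7328 ± 2.7463i (modulus 3.8744). The spectral radius is the largest modulus: r(A) ≈ 3.8744. (Cross-check: r(A) ≤ ||A||_2 ≈ 8.9652; equality holds whenever A is normal, though it can also hold for some non-normal A.)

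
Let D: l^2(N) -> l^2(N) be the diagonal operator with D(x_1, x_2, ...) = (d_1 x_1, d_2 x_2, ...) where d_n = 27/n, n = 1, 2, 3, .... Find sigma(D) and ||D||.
sigma(D) = {27/n : n ≥ 1} ∪ {0}; ||D|| = 27

A bounded diagonal operator on l^2 with diagonal entries d_n has spectrum equal to the closure of {d_n : n ≥ 1}: every d_n is an eigenvalue (with eigenvector e_n), so {d_n} ⊂ sigma(D); the spectrum is closed, so its closure is too; and for lambda not in the closure, (D - lambda I) has bounded inverse (the diagonal entries 1/(d_n - lambda) are bounded). For our sequence d_n = 27/n, n = 1, 2, 3, ...:
  - {d_n} = {27/n : n ≥ 1}; the only limit point is 0
  - closure = {27/n : n ≥ 1} ∪ {0}
For the norm: a diagonal operator has ||D|| = sup_n |d_n|. Here d_n = 27/n is positive and decreasing, so sup_n |d_n| = d_1 = 27. So ||D|| = 27.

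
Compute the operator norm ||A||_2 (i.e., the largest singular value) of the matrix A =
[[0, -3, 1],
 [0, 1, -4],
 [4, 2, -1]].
||A||_2 ≈ 5.487 (= sqrt(largest eigenvalue of A^T A))

||A||_2 = sigma_max(A) = sqrt(lambda_max(A^T A)). Form the symmetric matrix M = A^T A =
[[16, 8, -4],
 [8, 14, -9],
 [-4, -9, 18]].
Its characteristic polynomial (trace, sum of principal 2x2 minors, determinant of M give the coefficients) is
  p(λ) = det(λ I - M) = λ^3 - 48λ^2 + 603λ - 1936.
No integer candidate from the rational root theorem (±divisors of 1936) is a root, so the roots are irrational. The cubic discriminant is Δ = 11747700 > 0, so there are three distinct real roots. p(4) = -228 and p(5) = 4 have opposite signs, so a root lies in (4, 5); Newton's method refines it to λ ≈ 4.9799. p(12) = 116 and p(13) = -12 have opposite signs, so a root lies in (12, 13); Newton's method refines it to λ ≈ 12.9125. p(30) = -46 and p(31) = 420 have opposite signs, so a root lies in (30, 31); Newton's method refines it to λ ≈ 30.1076. Check (Vieta): the three roots sum to 48, matching tr M = 48.
So the eigenvalues of A^T A are ≈ 4.9799, 12.9125, 30.1076 (all ≥ 0, as they must be for A^T A). The largest is λ_max ≈ 30.1076, hence ||A||_2 = sqrt(λ_max) ≈ 5.487.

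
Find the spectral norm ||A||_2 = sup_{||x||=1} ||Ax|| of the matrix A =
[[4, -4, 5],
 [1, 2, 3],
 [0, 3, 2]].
||A||_2 ≈ 7.7245 (= sqrt(largest eigenvalue of A^T A))

||A||_2 = sigma_max(A) = sqrt(lambda_max(A^T A)). Form the symmetric matrix M = A^T A =
[[17, -14, 23],
 [-14, 29, -8],
 [23, -8, 38]].
Its characteristic polynomial (trace, sum of principal 2x2 minors, determinant of M give the coefficients) is
  p(λ) = det(λ I - M) = λ^3 - 84λ^2 + 1452λ - 9.
No integer candidate from the rational root theorem (±divisors of 9) is a root, so the roots are irrational. The cubic discriminant is Δ = 2629582677 > 0, so there are three distinct real roots. p(0) = -9 and p(1) = 1360 have opposite signs, so a root lies in (0, 1); Newton's method refines it to λ ≈ 0.0062. p(24) = 279 and p(25) = -584 have opposite signs, so a root lies in (24, 25); Newton's method refines it to λ ≈ 24.326. p(59) = -1366 and p(60) = 711 have opposite signs, so a root lies in (59, 60); Newton's method refines it to λ ≈ 59.6678. Check (Vieta): the three roots sum to 84, matching tr M = 84.
So the eigenvalues of A^T A are ≈ 0.0062, 24.326, 59.6678 (all ≥ 0, as they must be for A^T A). The largest is λ_max ≈ 59.6678, hence ||A||_2 = sqrt(λ_max) ≈ 7.7245.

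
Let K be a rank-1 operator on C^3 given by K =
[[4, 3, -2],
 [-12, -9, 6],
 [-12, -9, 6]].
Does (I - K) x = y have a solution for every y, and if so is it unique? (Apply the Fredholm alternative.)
(I - K) is singular (det(I - K) = 0, i.e. 1 ∈ sigma(K)). (I - K) x = y is solvable iff y ⊥ ker((I - K)^*) = span{(4, 3, -2)}, i.e. iff 4y_1 + 3y_2 - 2y_3 = 0. When solvable, the solutions are x = y + c·(1, -3, -3), c arbitrary (ker(I - K) = span{(1, -3, -3)}, dimension 1).

K has rank 1, so it is an outer product K = u v^T: every row of K is a multiple of one row vector. Reading off the entries, u = (1, -3, -3) and v = (4, 3, -2) (row i of K equals u_i·v^T). A rank-one matrix u v^T satisfies K u = u (v·u) and kills the (2)-dimensional subspace v^⊥, so its characteristic polynomial is lambda^2 (lambda - v·u) with v·u = tr K = 1. Hence the eigenvalues of I - K are 1 (multiplicity 2) and 1 - (1) = 0, so det(I - K) = 0. (Direct check: I - K =
[[-3, -3, 2],
 [12, 10, -6],
 [12, 9, -5]]
has determinant 0.) So 1 is an eigenvalue of K and (I - K) is not invertible. The finite-dimensional Fredholm alternative says: either (I - K) is invertible, or ker(I - K) ≠ {0} and then range(I - K) = ker((I - K)^*)^⊥, with dim ker(I - K) = dim ker((I - K)^*). We are in the second case, so we need both kernels. Kernel of I - K: (I - K) u = u - u (v·u) = u - u = 0, so ker(I - K) = span{u} = span{(1, -3, -3)} (it is exactly 1-dimensional because rank(I - K) = 2). Kernel of the adjoint: K is real, so (I - K)^* = I - K^T = I - v u^T, and (I - v u^T) v = v - v (u·v) = 0; hence ker((I - K)^*) = span{v} = span{(4, 3, -2)}. Therefore (I - K) x = y is solvable iff <y, v> = 0, i.e. iff 4y_1 + 3y_2 - 2y_3 = 0. When this holds, K y = u (v·y) = 0, so (I - K) y = y and x = y is a particular solution; the full solution set is the line x = y + c·u = y + c·(1, -3, -3), c ∈ C.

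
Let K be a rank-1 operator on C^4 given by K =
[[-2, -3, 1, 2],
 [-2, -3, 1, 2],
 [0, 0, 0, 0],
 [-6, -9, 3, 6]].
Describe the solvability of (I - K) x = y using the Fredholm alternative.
(I - K) is singular (det(I - K) = 0, i.e. 1 ∈ sigma(K)). (I - K) x = y is solvable iff y ⊥ ker((I - K)^*) = span{(-2, -3, 1, 2)}, i.e. iff -2y_1 - 3y_2 + y_3 + 2y_4 = 0. When solvable, the solutions are x = y + c·(1, 1, 0, 3), c arbitrary (ker(I - K) = span{(1, 1, 0, 3)}, dimension 1).

K has rank 1, so it is an outer product K = u v^T: every row of K is a multiple of one row vector. Reading off the entries, u = (1, 1, 0, 3) and v = (-2, -3, 1, 2) (row i of K equals u_i·v^T). A rank-one matrix u v^T satisfies K u = u (v·u) and kills the (3)-dimensional subspace v^⊥, so its characteristic polynomial is lambda^3 (lambda - v·u) with v·u = tr K = 1. Hence the eigenvalues of I - K are 1 (multiplicity 3) and 1 - (1) = 0, so det(I - K) = 0. (Direct check: I - K =
[[3, 3, -1, -2],
 [2, 4, -1, -2],
 [0, 0, 1, 0],
 [6, 9, -3, -5]]
has determinant 0.) So 1 is an eigenvalue of K and (I - K) is not invertible. The finite-dimensional Fredholm alternative says: either (I - K) is invertible, or ker(I - K) ≠ {0} and then range(I - K) = ker((I - K)^*)^⊥, with dim ker(I - K) = dim ker((I - K)^*). We are in the second case, so we need both kernels. Kernel of I - K: (I - K) u = u - u (v·u) = u - u = 0, so ker(I - K) = span{u} = span{(1, 1, 0, 3)} (it is exactly 1-dimensional because rank(I - K) = 3). Kernel of the adjoint: K is real, so (I - K)^* = I - K^T = I - v u^T, and (I - v u^T) v = v - v (u·v) = 0; hence ker((I - K)^*) = span{v} = span{(-2, -3, 1, 2)}. Therefore (I - K) x = y is solvable iff <y, v> = 0, i.e. iff -2y_1 - 3y_2 + y_3 + 2y_4 = 0. When this holds, K y = u (v·y) = 0, so (I - K) y = y and x = y is a particular solution; the full solution set is the line x = y + c·u = y + c·(1, 1, 0, 3), c ∈ C.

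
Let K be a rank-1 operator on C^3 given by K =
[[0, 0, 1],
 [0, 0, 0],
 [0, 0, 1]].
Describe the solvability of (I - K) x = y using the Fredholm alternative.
(I - K) is singular (det(I - K) = 0, i.e. 1 ∈ sigma(K)). (I - K) x = y is solvable iff y ⊥ ker((I - K)^*) = span{(0, 0, 1)}, i.e. iff y_3 = 0. When solvable, the solutions are x = y + c·(1, 0, 1), c arbitrary (ker(I - K) = span{(1, 0, 1)}, dimension 1).

K has rank 1, so it is an outer product K = u v^T: every row of K is a multiple of one row vector. Reading off the entries, u = (1, 0, 1) and v = (0, 0, 1) (row i of K equals u_i·v^T). A rank-one matrix u v^T satisfies K u = u (v·u) and kills the (2)-dimensional subspace v^⊥, so its characteristic polynomial is lambda^2 (lambda - v·u) with v·u = tr K = 1. Hence the eigenvalues of I - K are 1 (multiplicity 2) and 1 - (1) = 0, so det(I - K) = 0. (Direct check: I - K =
[[1, 0, -1],
 [0, 1, 0],
 [0, 0, 0]]
has determinant 0.) So 1 is an eigenvalue of K and (I - K) is not invertible. The finite-dimensional Fredholm alternative says: either (I - K) is invertible, or ker(I - K) ≠ {0} and then range(I - K) = ker((I - K)^*)^⊥, with dim ker(I - K) = dim ker((I - K)^*). We are in the second case, so we need both kernels. Kernel of I - K: (I - K) u = u - u (v·u) = u - u = 0, so ker(I - K) = span{u} = span{(1, 0, 1)} (it is exactly 1-dimensional because rank(I - K) = 2). Kernel of the adjoint: K is real, so (I - K)^* = I - K^T = I - v u^T, and (I - v u^T) v = v - v (u·v) = 0; hence ker((I - K)^*) = span{v} = span{(0, 0, 1)}. Therefore (I - K) x = y is solvable iff <y, v> = 0, i.e. iff y_3 = 0. When this holds, K y = u (v·y) = 0, so (I - K) y = y and x = y is a particular solution; the full solution set is the line x = y + c·u = y + c·(1, 0, 1), c ∈ C.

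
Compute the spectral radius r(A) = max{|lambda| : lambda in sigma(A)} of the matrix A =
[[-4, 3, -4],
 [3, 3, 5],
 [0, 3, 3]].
r(A) ≈ 6.8577

The eigenvalues of A are the roots of its characteristic polynomial. With M = A (coefficients from the trace, the sum of principal 2x2 minors, and det A):
  p(λ) = det(λ I - M) = λ^3 - 2λ^2 - 39λ + 39.
No integer candidate from the rational root theorem (±divisors of 39) is a root, so the roots are irrational. The cubic discriminant is Δ = 258297 > 0, so there are three distinct real roots. p(-6) = -15 and p(-5) = 59 have opposite signs, so a root lies in (-6, -5); Newton's method refines it to λ ≈ -5.8327. p(0) = 39 and p(1) = -1 have opposite signs, so a root lies in (0, 1); Newton's method refines it to λ ≈ 0.975. p(6) = -51 and p(7) = 11 have opposite signs, so a root lies in (6, 7); Newton's method refines it to λ ≈ 6.8577. Check (Vieta): the three roots sum to 2, matching tr M = 2.
Thus the eigenvalues (to 4 decimals) are -5.8327 (modulus 5.8327); 0.975 (modulus 0.975); 6.8577 (modulus 6.8577). The spectral radius is the largest modulus: r(A) ≈ 6.8577. (Cross-check: r(A) ≤ ||A||_2 ≈ 8.513; equality holds whenever A is normal, though it can also hold for some non-normal A.)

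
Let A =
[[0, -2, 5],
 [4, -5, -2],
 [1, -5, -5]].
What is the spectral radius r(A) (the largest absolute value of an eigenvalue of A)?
r(A) ≈ 9.3449

The eigenvalues of A are the roots of its characteristic polynomial. With M = A (coefficients from the trace, the sum of principal 2x2 minors, and det A):
  p(λ) = det(λ I - M) = λ^3 + 10λ^2 + 18λ + 111.
No integer candidate from the rational root theorem (±divisors of 111) is a root, so the roots are irrational. The cubic discriminant is Δ = -407955 < 0, so there is one real root and a complex-conjugate pair. p(-10) = -69 and p(-9) = 30 have opposite signs, so a root lies in (-10, -9); Newton's method refines it to λ ≈ -9.3449. Dividing out (λ - (-9.3449)) leaves approximately λ^2 + 0.6551λ + 11.8781. For λ^2 + 0.6551λ + 11.8781 the discriminant is -47.0834. It is negative, so the remaining roots are the complex-conjugate pair λ ≈ -0.3276 ± 3.4309i. Their product equals the constant term, so |λ|^2 ≈ 11.8781 and |λ| ≈ 3.4465.
Thus the eigenvalues (to 4 decimals) are -9.3449 (modulus 9.3449); -0.3276 ± 3.4309i (modulus 3.4465). The spectral radius is the largest modulus: r(A) ≈ 9.3449. (Cross-check: r(A) ≤ ||A||_2 ≈ 9.4431; equality holds whenever A is normal, though it can also hold for some non-normal A.)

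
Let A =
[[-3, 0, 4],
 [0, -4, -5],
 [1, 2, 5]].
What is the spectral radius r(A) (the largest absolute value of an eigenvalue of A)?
r(A) ≈ 4.3464

The eigenvalues of A are the roots of its characteristic polynomial. With M = A (coefficients from the trace, the sum of principal 2x2 minors, and det A):
  p(λ) = det(λ I - M) = λ^3 + 2λ^2 - 17λ - 46.
No integer candidate from the rational root theorem (±divisors of 46) is a root, so the roots are irrational. The cubic discriminant is Δ = -6700 < 0, so there is one real root and a complex-conjugate pair. p(4) = -18 and p(5) = 44 have opposite signs, so a root lies in (4, 5); Newton's method refines it to λ ≈ 4.3464. Dividing out (λ - (4.3464)) leaves approximately λ^2 + 6.3464λ + 10.5836. For λ^2 + 6.3464λ + 10.5836 the discriminant is -2.058. It is negative, so the remaining roots are the complex-conjugate pair λ ≈ -3.1732 ± 0.7173i. Their product equals the constant term, so |λ|^2 ≈ 10.5836 and |λ| ≈ 3.2532.
Thus the eigenvalues (to 4 decimals) are 4.3464 (modulus 4.3464); -3.1732 ± 0.7173i (modulus 3.2532). The spectral radius is the largest modulus: r(A) ≈ 4.3464. (Cross-check: r(A) ≤ ||A||_2 ≈ 9.0118; equality holds whenever A is normal, though it can also hold for some non-normal A.)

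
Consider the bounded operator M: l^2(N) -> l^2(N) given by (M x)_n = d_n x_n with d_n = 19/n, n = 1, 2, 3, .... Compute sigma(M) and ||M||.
sigma(M) = {19/n : n ≥ 1} ∪ {0}; ||M|| = 19

A bounded diagonal operator on l^2 with diagonal entries d_n has spectrum equal to the closure of {d_n : n ≥ 1}: every d_n is an eigenvalue (with eigenvector e_n), so {d_n} ⊂ sigma(M); the spectrum is closed, so its closure is too; and for lambda not in the closure, (M - lambda I) has bounded inverse (the diagonal entries 1/(d_n - lambda) are bounded). For our sequence d_n = 19/n, n = 1, 2, 3, ...:
  - {d_n} = {19/n : n ≥ 1}; the only limit point is 0
  - closure = {19/n : n ≥ 1} ∪ {0}
For the norm: a diagonal operator has ||M|| = sup_n |d_n|. Here d_n = 19/n is positive and decreasing, so sup_n |d_n| = d_1 = 19. So ||M|| = 19.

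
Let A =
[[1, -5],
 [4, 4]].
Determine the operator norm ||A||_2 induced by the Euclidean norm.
||A||_2 = sqrt((58 + sqrt(1060))/2) ≈ 6.729 (= sqrt(largest eigenvalue of A^T A))

||A||_2 = sigma_max(A) = sqrt(lambda_max(A^T A)). Form the symmetric matrix M = A^T A =
[[17, 11],
 [11, 41]].
Its characteristic polynomial (trace, determinant of M give the coefficients) is
  p(λ) = det(λ I - M) = λ^2 - 58λ + 576.
For λ^2 - 58λ + 576 the discriminant is 1060. It is nonnegative but not a perfect square, so the roots are real and irrational: λ = (58 ± sqrt(1060))/2 ≈ 45.2788, 12.7212.
So the eigenvalues of A^T A are ≈ 12.7212, 45.2788 (all ≥ 0, as they must be for A^T A). The largest is λ_max = (58 + sqrt(1060))/2 ≈ 45.2788, hence ||A||_2 = sqrt(λ_max) = sqrt((58 + sqrt(1060))/2) ≈ 6.729.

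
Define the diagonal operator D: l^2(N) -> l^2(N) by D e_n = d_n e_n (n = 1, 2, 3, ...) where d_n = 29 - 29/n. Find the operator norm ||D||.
||D|| = 29

For a diagonal operator on l^2 with entries d_n, ||D|| = sup_n |d_n|. Here d_1 = 0, d_2 = 29/2, ..., and d_n = 29 - 29/n increases monotonically toward 29. All terms lie in [0, 29), so |d_n| = d_n and the supremum is the limit 29, which is not attained by any individual d_n. Hence ||D|| = 29.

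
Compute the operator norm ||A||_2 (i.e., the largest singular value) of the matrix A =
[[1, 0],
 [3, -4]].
||A||_2 = sqrt((26 + sqrt(612))/2) ≈ 5.0368 (= sqrt(largest eigenvalue of A^T A))

||A||_2 = sigma_max(A) = sqrt(lambda_max(A^T A)). Form the symmetric matrix M = A^T A =
[[10, -12],
 [-12, 16]].
Its characteristic polynomial (trace, determinant of M give the coefficients) is
  p(λ) = det(λ I - M) = λ^2 - 26λ + 16.
For λ^2 - 26λ + 16 the discriminant is 612. It is nonnegative but not a perfect square, so the roots are real and irrational: λ = (26 ± sqrt(612))/2 ≈ 25.3693, 0.6307.
So the eigenvalues of A^T A are ≈ 0.6307, 25.3693 (all ≥ 0, as they must be for A^T A). The largest is λ_max = (26 + sqrt(612))/2 ≈ 25.3693, hence ||A||_2 = sqrt(λ_max) = sqrt((26 + sqrt(612))/2) ≈ 5.0368.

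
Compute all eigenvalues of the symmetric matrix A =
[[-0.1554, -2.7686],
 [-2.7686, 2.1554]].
sigma(A) ≈ {-2, 4}

A is real symmetric, so its spectrum consists of real eigenvalues. Expanding the characteristic polynomial of the displayed matrix gives
  det(λ I - A) = p(λ) = λ^2 + (-2)λ + (-8).
Solving p(λ) = 0 yields eigenvalues ≈ -2, 4. (A is shown rounded to 4 decimals, so these recover the underlying integer eigenvalues to within that precision.)
Verification: the trace of A = 2 equals the sum of eigenvalues 2, and det(A) ≈ -8.0001 matches the eigenvalue product -8.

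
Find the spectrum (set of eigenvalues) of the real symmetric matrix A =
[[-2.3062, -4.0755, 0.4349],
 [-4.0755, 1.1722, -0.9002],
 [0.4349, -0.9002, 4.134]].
sigma(A) ≈ {-5, 3, 5}

A is real symmetric, so its spectrum consists of real eigenvalues. Expanding the characteristic polynomial of the displayed matrix gives
  det(λ I - A) = p(λ) = λ^3 + (-3)λ^2 + (-25)λ + (75.0018).
Solving p(λ) = 0 yields eigenvalues ≈ -5, 3, 5. (A is shown rounded to 4 decimals, so these recover the underlying integer eigenvalues to within that precision.)
Verification: the trace of A = 3 equals the sum of eigenvalues 3, and det(A) ≈ -75.0018 matches the eigenvalue product -75.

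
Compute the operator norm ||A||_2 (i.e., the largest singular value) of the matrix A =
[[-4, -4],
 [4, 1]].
||A||_2 = sqrt((49 + sqrt(1825))/2) ≈ 6.772 (= sqrt(largest eigenvalue of A^T A))

||A||_2 = sigma_max(A) = sqrt(lambda_max(A^T A)). Form the symmetric matrix M = A^T A =
[[32, 20],
 [20, 17]].
Its characteristic polynomial (trace, determinant of M give the coefficients) is
  p(λ) = det(λ I - M) = λ^2 - 49λ + 144.
For λ^2 - 49λ + 144 the discriminant is 1825. It is nonnegative but not a perfect square, so the roots are real and irrational: λ = (49 ± sqrt(1825))/2 ≈ 45.86, 3.14.
So the eigenvalues of A^T A are ≈ 3.14, 45.86 (all ≥ 0, as they must be for A^T A). The largest is λ_max = (49 + sqrt(1825))/2 ≈ 45.86, hence ||A||_2 = sqrt(λ_max) = sqrt((49 + sqrt(1825))/2) ≈ 6.772.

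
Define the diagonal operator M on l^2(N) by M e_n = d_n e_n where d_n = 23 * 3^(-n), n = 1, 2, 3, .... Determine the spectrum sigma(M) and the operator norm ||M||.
sigma(M) = {23 * 3^(-n) : n ≥ 1} ∪ {0}; ||M|| = 23/3

A bounded diagonal operator on l^2 with diagonal entries d_n has spectrum equal to the closure of {d_n : n ≥ 1}: every d_n is an eigenvalue (with eigenvector e_n), so {d_n} ⊂ sigma(M); the spectrum is closed, so its closure is too; and for lambda not in the closure, (M - lambda I) has bounded inverse (the diagonal entries 1/(d_n - lambda) are bounded). For our sequence d_n = 23 * 3^(-n), n = 1, 2, 3, ...:
  - {d_n} = {23 * 3^(-n) : n ≥ 1}; the only limit point is 0
  - closure = {23 * 3^(-n) : n ≥ 1} ∪ {0}
For the norm: a diagonal operator has ||M|| = sup_n |d_n|. Here d_n = 23 * 3^(-n) is positive and decreasing, so sup_n |d_n| = d_1 = 23/3. So ||M|| = 23/3.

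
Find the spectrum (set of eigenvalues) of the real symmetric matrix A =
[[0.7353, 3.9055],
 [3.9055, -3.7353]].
sigma(A) ≈ {-6, 3}

A is real symmetric, so its spectrum consists of real eigenvalues. Expanding the characteristic polynomial of the displayed matrix gives
  det(λ I - A) = p(λ) = λ^2 + (3)λ + (-18).
Solving p(λ) = 0 yields eigenvalues ≈ -6, 3. (A is shown rounded to 4 decimals, so these recover the underlying integer eigenvalues to within that precision.)
Verification: the trace of A = -3 equals the sum of eigenvalues -3, and det(A) ≈ -17.9995 matches the eigenvalue product -18.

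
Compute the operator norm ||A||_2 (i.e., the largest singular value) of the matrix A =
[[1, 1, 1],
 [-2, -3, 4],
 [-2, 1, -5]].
||A||_2 ≈ 6.9852 (= sqrt(largest eigenvalue of A^T A))

||A||_2 = sigma_max(A) = sqrt(lambda_max(A^T A)). Form the symmetric matrix M = A^T A =
[[9, 5, 3],
 [5, 11, -16],
 [3, -16, 42]].
Its characteristic polynomial (trace, sum of principal 2x2 minors, determinant of M give the coefficients) is
  p(λ) = det(λ I - M) = λ^3 - 62λ^2 + 649λ - 225.
No integer candidate from the rational root theorem (±divisors of 225) is a root, so the roots are irrational. The cubic discriminant is Δ = 472760673 > 0, so there are three distinct real roots. p(0) = -225 and p(1) = 363 have opposite signs, so a root lies in (0, 1); Newton's method refines it to λ ≈ 0.3589. p(12) = 363 and p(13) = -69 have opposite signs, so a root lies in (12, 13); Newton's method refines it to λ ≈ 12.8475. p(48) = -1329 and p(49) = 363 have opposite signs, so a root lies in (48, 49); Newton's method refines it to λ ≈ 48.7936. Check (Vieta): the three roots sum to 62, matching tr M = 62.
So the eigenvalues of A^T A are ≈ 0.3589, 12.8475, 48.7936 (all ≥ 0, as they must be for A^T A). The largest is λ_max ≈ 48.7936, hence ||A||_2 = sqrt(λ_max) ≈ 6.9852.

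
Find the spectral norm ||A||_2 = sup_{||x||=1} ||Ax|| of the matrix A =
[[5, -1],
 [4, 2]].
||A||_2 = sqrt((46 + sqrt(1332))/2) ≈ 6.4225 (= sqrt(largest eigenvalue of A^T A))

||A||_2 = sigma_max(A) = sqrt(lambda_max(A^T A)). Form the symmetric matrix M = A^T A =
[[41, 3],
 [3, 5]].
Its characteristic polynomial (trace, determinant of M give the coefficients) is
  p(λ) = det(λ I - M) = λ^2 - 46λ + 196.
For λ^2 - 46λ + 196 the discriminant is 1332. It is nonnegative but not a perfect square, so the roots are real and irrational: λ = (46 ± sqrt(1332))/2 ≈ 41.2483, 4.7517.
So the eigenvalues of A^T A are ≈ 4.7517, 41.2483 (all ≥ 0, as they must be for A^T A). The largest is λ_max = (46 + sqrt(1332))/2 ≈ 41.2483, hence ||A||_2 = sqrt(λ_max) = sqrt((46 + sqrt(1332))/2) ≈ 6.4225.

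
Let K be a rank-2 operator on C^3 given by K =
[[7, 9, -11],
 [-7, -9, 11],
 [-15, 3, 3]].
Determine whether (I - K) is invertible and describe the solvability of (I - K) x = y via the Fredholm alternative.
(I - K) is invertible (det(I - K) = -204 ≠ 0), so for every y in C^3 the equation (I - K) x = y has a unique solution.

K has rank 2 and factors as K = U V^T = u1 v1^T + u2 v2^T with u1 = (1, -1, 3), v1 = (-2, 3, -2), u2 = (-3, 3, 3), v2 = (-3, -2, 3) (multiplying out reproduces the displayed K). The nonzero eigenvalues of U V^T coincide with those of the 2 x 2 matrix G = V^T U = [[v1·u1, v1·u2], [v2·u1, v2·u2]] = [[-11, 9], [8, 12]], and by the Sylvester determinant identity det(I_3 - U V^T) = det(I_2 - V^T U) = det([[12, -9], [-8, -11]]) = (12)(-11) - (-9)(-8) = -204. (Direct check: I - K =
[[-6, -9, 11],
 [7, 10, -11],
 [15, -3, -2]]
has determinant -204.) The finite-dimensional Fredholm alternative says: either (I - K) is invertible, or ker(I - K) ≠ {0} and then range(I - K) = ker((I - K)^*)^⊥, with dim ker(I - K) = dim ker((I - K)^*). Since det(I - K) ≠ 0, 1 is not an eigenvalue of K and ker(I - K) = {0}, so we are in the first case: for every y there is a unique x = (I - K)^(-1) y. (Explicitly, by the Woodbury identity, (I - U V^T)^(-1) = I + U (I_2 - G)^(-1) V^T.)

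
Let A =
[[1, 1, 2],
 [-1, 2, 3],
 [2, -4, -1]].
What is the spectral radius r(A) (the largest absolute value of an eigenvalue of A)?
r(A) ≈ 2.7993

The eigenvalues of A are the roots of its characteristic polynomial. With M = A (coefficients from the trace, the sum of principal 2x2 minors, and det A):
  p(λ) = det(λ I - M) = λ^3 - 2λ^2 + 8λ - 15.
No integer candidate from the rational root theorem (±divisors of 15) is a root, so the roots are irrational. The cubic discriminant is Δ = -4027 < 0, so there is one real root and a complex-conjugate pair. p(1) = -8 and p(2) = 1 have opposite signs, so a root lies in (1, 2); Newton's method refines it to λ ≈ 1.9143. Dividing out (λ - (1.9143)) leaves approximately λ^2 - 0.0857λ + 7.8359. For λ^2 - 0.0857λ + 7.8359 the discriminant is -31.3362. It is negative, so the remaining roots are the complex-conjugate pair λ ≈ 0.0429 ± 2.7989i. Their product equals the constant term, so |λ|^2 ≈ 7.8359 and |λ| ≈ 2.7993.
Thus the eigenvalues (to 4 decimals) are 1.9143 (modulus 1.9143); 0.0429 ± 2.7989i (modulus 2.7993). The spectral radius is the largest modulus: r(A) ≈ 2.7993. (Cross-check: r(A) ≤ ||A||_2 ≈ 5.7474; equality holds whenever A is normal, though it can also hold for some non-normal A.)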